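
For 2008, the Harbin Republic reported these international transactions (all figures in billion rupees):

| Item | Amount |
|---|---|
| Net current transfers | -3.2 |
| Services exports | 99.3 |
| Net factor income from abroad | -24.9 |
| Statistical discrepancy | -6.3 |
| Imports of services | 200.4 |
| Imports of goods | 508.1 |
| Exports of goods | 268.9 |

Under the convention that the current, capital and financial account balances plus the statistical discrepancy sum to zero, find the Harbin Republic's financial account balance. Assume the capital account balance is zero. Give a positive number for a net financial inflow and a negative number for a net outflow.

374.7

Goods balance = 268.9 - 508.1 = -239.2
Services balance = 99.3 - 200.4 = -101.1
Trade balance (goods + services) = -239.2 + (-101.1) = -340.3
Net primary income = -24.9
Net secondary income = -3.2
Current account = -340.3 + (-24.9) + (-3.2) = -368.4
Financial account = -(-368.4 + (-6.3)) = 374.7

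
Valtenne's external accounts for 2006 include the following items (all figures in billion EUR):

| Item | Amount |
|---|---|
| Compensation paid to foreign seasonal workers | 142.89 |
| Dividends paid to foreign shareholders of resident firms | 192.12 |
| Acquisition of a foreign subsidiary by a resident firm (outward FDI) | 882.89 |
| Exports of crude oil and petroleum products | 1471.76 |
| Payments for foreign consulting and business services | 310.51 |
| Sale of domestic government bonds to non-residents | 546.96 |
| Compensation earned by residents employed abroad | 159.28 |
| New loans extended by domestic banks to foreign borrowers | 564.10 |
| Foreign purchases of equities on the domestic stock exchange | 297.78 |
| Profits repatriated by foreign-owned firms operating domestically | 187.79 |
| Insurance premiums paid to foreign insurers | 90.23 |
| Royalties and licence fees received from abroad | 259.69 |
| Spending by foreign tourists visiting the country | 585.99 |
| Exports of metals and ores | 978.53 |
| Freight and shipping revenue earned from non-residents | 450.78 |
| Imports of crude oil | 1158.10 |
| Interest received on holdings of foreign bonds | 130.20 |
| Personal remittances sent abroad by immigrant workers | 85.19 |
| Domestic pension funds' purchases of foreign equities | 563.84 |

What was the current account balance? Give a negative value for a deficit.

1869.40

Goods: 978.53 + 1471.76 - 1158.10 = 1292.19
Services: -90.23 + 259.69 - 310.51 + 585.99 + 450.78 = 895.72
Primary income: -142.89 - 187.79 + 159.28 - 192.12 + 130.20 = -233.32
Secondary income: -85.19
Current account = 1292.19 + 895.72 + (-233.32) + (-85.19) = 1869.40
(Excluded from the current account — financial account: acquisition of a foreign subsidiary by a resident firm (outward FDI) 882.89, sale of domestic government bonds to non-residents 546.96, new loans extended by domestic banks to foreign borrowers 564.10, foreign purchases of equities on the domestic stock exchange 297.78, domestic pension funds' purchases of foreign equities 563.84.)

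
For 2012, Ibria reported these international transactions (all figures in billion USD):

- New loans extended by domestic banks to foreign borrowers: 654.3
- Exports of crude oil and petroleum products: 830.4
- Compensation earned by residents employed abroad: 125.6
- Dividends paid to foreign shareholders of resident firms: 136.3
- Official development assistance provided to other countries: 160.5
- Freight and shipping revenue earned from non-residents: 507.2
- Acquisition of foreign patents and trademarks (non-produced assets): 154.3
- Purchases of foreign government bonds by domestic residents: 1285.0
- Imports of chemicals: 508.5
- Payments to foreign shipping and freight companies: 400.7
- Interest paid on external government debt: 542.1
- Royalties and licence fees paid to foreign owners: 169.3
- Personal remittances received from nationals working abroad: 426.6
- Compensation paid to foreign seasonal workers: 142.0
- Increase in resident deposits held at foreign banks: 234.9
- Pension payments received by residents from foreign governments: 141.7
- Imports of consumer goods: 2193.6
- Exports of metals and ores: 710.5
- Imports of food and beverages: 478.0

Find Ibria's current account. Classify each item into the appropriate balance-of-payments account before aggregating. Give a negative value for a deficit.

Goods: -508.5 - 2193.6 + 830.4 - 478.0 + 710.5 = -1639.2
Services: 507.2 - 400.7 - 169.3 = -62.8
Primary income: -142.0 + 125.6 - 136.3 - 542.1 = -694.8
Secondary income: -160.5 + 426.6 + 141.7 = 407.8
Current account = (-1639.2) + (-62.8) + (-694.8) + 407.8 = -1989.0
(Excluded from the current account — financial account: new loans extended by domestic banks to foreign borrowers 654.3, purchases of foreign government bonds by domestic residents 1285.0, increase in resident deposits held at foreign banks 234.9; capital account: acquisition of foreign patents and trademarks (non-produced assets) 154.3.)

-1989.0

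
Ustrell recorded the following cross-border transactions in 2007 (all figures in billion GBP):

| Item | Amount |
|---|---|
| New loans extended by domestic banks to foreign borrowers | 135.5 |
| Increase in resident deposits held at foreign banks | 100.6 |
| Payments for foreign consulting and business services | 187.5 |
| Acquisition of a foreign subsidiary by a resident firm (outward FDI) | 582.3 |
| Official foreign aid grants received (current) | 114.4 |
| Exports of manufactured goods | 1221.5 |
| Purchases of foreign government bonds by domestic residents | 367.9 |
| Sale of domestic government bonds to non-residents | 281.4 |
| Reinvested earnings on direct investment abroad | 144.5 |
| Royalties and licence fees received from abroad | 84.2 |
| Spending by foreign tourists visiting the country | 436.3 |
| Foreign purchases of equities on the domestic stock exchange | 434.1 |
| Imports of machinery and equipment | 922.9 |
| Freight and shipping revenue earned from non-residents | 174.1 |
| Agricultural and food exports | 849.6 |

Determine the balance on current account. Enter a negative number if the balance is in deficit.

1914.2

Goods: -922.9 + 849.6 + 1221.5 = 1148.2
Services: -187.5 + 174.1 + 84.2 + 436.3 = 507.1
Primary income: 144.5
Secondary income: 114.4
Current account = 1148.2 + 507.1 + 144.5 + 114.4 = 1914.2
(Excluded from the current account — financial account: new loans extended by domestic banks to foreign borrowers 135.5, increase in resident deposits held at foreign banks 100.6, acquisition of a foreign subsidiary by a resident firm (outward FDI) 582.3, purchases of foreign government bonds by domestic residents 367.9, sale of domestic government bonds to non-residents 281.4, foreign purchases of equities on the domestic stock exchange 434.1.)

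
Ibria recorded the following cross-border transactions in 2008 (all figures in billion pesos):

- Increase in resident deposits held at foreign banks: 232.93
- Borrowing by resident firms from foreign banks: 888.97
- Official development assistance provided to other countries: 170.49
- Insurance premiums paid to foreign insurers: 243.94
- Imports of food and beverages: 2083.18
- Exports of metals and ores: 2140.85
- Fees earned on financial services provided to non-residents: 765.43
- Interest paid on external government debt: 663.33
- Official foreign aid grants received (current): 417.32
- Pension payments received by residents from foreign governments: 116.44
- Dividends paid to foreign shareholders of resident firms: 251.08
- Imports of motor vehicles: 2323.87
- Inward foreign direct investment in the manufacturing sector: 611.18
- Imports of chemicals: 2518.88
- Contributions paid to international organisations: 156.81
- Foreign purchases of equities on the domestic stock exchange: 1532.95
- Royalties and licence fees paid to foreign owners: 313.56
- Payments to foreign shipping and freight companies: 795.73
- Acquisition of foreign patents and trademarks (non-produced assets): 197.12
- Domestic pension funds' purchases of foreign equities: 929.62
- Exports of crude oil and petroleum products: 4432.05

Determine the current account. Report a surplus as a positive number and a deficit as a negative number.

-1648.78

Goods: -2323.87 + 4432.05 - 2518.88 - 2083.18 + 2140.85 = -353.03
Services: 765.43 - 243.94 - 795.73 - 313.56 = -587.80
Primary income: -663.33 - 251.08 = -914.41
Secondary income: 116.44 - 170.49 - 156.81 + 417.32 = 206.46
Current account = (-353.03) + (-587.80) + (-914.41) + 206.46 = -1648.78
(Excluded from the current account — financial account: increase in resident deposits held at foreign banks 232.93, borrowing by resident firms from foreign banks 888.97, inward foreign direct investment in the manufacturing sector 611.18, foreign purchases of equities on the domestic stock exchange 1532.95, domestic pension funds' purchases of foreign equities 929.62; capital account: acquisition of foreign patents and trademarks (non-produced assets) 197.12.)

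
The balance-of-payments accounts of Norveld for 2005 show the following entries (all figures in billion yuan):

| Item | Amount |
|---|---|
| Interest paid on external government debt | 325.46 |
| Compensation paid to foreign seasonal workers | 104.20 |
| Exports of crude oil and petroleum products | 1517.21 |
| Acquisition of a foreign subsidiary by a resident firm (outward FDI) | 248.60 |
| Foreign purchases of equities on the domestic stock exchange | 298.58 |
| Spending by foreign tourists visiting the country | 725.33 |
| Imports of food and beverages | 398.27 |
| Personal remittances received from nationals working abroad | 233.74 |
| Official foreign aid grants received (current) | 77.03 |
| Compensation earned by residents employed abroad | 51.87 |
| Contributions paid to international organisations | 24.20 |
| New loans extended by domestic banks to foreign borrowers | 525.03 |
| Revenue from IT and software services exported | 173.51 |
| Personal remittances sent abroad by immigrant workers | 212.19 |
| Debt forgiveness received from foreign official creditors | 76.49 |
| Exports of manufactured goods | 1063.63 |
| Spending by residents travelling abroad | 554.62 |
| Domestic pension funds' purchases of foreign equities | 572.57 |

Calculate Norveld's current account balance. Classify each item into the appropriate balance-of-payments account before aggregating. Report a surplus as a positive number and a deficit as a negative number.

Goods: -398.27 + 1517.21 + 1063.63 = 2182.57
Services: 725.33 - 554.62 + 173.51 = 344.22
Primary income: -325.46 + 51.87 - 104.20 = -377.79
Secondary income: 233.74 - 24.20 + 77.03 - 212.19 = 74.38
Current account = 2182.57 + 344.22 + (-377.79) + 74.38 = 2223.38
(Excluded from the current account — financial account: acquisition of a foreign subsidiary by a resident firm (outward FDI) 248.60, foreign purchases of equities on the domestic stock exchange 298.58, new loans extended by domestic banks to foreign borrowers 525.03, domestic pension funds' purchases of foreign equities 572.57; capital account: debt forgiveness received from foreign official creditors 76.49.)

2223.38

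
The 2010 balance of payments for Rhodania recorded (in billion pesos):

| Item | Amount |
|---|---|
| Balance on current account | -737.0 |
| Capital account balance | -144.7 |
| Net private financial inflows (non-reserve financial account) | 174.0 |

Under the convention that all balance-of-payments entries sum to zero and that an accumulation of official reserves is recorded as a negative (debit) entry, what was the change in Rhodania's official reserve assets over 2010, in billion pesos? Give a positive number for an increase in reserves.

-707.7

Official reserve transactions balance = -((-737.0) + (-144.7) + 174.0) = 707.7
An accumulation of reserves is recorded as a debit (negative entry), so the change in the stock of reserves is the negative of that balance.
Change in official reserves = -(707.7) = -707.7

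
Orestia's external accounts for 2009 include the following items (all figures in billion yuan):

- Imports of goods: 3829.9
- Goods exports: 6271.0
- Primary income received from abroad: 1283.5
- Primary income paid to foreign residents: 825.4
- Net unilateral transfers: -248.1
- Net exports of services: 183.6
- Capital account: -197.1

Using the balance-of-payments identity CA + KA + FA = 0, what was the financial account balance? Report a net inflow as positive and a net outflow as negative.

-2637.6

Goods balance = 6271.0 - 3829.9 = 2441.1
Services balance = 183.6
Trade balance (goods + services) = 2441.1 + 183.6 = 2624.7
Net primary income = 1283.5 - 825.4 = 458.1
Net secondary income = -248.1
Current account = 2624.7 + 458.1 + (-248.1) = 2834.7
Financial account = -(2834.7 + (-197.1)) = -2637.6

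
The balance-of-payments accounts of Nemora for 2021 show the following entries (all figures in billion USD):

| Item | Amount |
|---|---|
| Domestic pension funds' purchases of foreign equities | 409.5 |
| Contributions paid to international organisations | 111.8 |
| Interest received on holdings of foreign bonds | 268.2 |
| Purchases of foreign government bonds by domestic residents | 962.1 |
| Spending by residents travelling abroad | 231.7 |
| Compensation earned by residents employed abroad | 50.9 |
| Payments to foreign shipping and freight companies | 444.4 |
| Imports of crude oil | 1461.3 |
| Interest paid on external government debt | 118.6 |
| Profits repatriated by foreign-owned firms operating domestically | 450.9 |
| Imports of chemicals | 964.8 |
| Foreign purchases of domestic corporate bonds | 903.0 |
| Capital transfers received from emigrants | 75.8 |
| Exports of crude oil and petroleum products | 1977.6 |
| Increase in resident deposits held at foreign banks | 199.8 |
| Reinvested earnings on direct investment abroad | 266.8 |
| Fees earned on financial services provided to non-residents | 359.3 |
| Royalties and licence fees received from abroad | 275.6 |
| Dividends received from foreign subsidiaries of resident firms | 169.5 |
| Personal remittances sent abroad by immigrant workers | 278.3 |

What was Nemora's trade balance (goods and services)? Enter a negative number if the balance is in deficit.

Goods: -1461.3 - 964.8 + 1977.6 = -448.5
Services: -231.7 + 275.6 - 444.4 + 359.3 = -41.2
Trade balance = -448.5 + (-41.2) = -489.7
(Excluded from the trade balance — financial account: domestic pension funds' purchases of foreign equities 409.5, purchases of foreign government bonds by domestic residents 962.1, foreign purchases of domestic corporate bonds 903.0, increase in resident deposits held at foreign banks 199.8; secondary income: contributions paid to international organisations 111.8, personal remittances sent abroad by immigrant workers 278.3; primary income: interest received on holdings of foreign bonds 268.2, compensation earned by residents employed abroad 50.9, interest paid on external government debt 118.6, profits repatriated by foreign-owned firms operating domestically 450.9, reinvested earnings on direct investment abroad 266.8, dividends received from foreign subsidiaries of resident firms 169.5; capital account: capital transfers received from emigrants 75.8.)

-489.7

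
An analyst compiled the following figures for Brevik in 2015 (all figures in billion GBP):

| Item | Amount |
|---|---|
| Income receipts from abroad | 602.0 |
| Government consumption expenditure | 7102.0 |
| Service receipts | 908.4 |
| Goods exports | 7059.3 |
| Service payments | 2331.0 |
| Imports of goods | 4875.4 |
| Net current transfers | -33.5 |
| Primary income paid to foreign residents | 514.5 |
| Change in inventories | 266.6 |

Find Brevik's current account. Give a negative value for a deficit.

Goods balance = 7059.3 - 4875.4 = 2183.9
Services balance = 908.4 - 2331.0 = -1422.6
Trade balance (goods + services) = 2183.9 + (-1422.6) = 761.3
Net primary income = 602.0 - 514.5 = 87.5
Net secondary income = -33.5
Current account = 761.3 + 87.5 + (-33.5) = 815.3

815.3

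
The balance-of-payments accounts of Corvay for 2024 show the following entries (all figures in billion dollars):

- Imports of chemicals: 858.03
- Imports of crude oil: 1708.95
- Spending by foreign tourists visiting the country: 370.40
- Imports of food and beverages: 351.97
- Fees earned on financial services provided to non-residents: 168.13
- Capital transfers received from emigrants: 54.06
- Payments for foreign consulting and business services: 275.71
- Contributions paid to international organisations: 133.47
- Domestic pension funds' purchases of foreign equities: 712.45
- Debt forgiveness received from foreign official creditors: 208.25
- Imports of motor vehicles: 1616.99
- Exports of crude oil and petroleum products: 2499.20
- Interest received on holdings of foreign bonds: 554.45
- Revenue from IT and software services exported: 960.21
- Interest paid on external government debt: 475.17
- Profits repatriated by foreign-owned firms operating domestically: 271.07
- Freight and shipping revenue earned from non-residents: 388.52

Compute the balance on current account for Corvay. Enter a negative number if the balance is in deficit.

-750.45

Goods: -351.97 - 1708.95 - 858.03 - 1616.99 + 2499.20 = -2036.74
Services: 960.21 - 275.71 + 388.52 + 168.13 + 370.40 = 1611.55
Primary income: -475.17 + 554.45 - 271.07 = -191.79
Secondary income: -133.47
Current account = (-2036.74) + 1611.55 + (-191.79) + (-133.47) = -750.45
(Excluded from the current account — capital account: capital transfers received from emigrants 54.06, debt forgiveness received from foreign official creditors 208.25; financial account: domestic pension funds' purchases of foreign equities 712.45.)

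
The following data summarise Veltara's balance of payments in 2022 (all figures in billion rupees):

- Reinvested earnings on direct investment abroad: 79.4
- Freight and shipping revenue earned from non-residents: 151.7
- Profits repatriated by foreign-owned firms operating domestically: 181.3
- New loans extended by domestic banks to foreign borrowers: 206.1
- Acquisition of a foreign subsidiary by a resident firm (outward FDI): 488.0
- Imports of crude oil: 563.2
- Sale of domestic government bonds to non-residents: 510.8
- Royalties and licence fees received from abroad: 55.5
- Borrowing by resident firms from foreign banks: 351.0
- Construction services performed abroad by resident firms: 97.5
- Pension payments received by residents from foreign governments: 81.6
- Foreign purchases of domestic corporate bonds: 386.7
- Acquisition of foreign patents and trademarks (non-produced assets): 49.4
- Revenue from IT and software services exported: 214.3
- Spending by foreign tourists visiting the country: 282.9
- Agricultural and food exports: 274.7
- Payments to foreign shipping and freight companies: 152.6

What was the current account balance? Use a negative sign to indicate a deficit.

Goods: 274.7 - 563.2 = -288.5
Services: 97.5 + 151.7 + 282.9 + 55.5 + 214.3 - 152.6 = 649.3
Primary income: 79.4 - 181.3 = -101.9
Secondary income: 81.6
Current account = (-288.5) + 649.3 + (-101.9) + 81.6 = 340.5
(Excluded from the current account — financial account: new loans extended by domestic banks to foreign borrowers 206.1, acquisition of a foreign subsidiary by a resident firm (outward FDI) 488.0, sale of domestic government bonds to non-residents 510.8, borrowing by resident firms from foreign banks 351.0, foreign purchases of domestic corporate bonds 386.7; capital account: acquisition of foreign patents and trademarks (non-produced assets) 49.4.)

340.5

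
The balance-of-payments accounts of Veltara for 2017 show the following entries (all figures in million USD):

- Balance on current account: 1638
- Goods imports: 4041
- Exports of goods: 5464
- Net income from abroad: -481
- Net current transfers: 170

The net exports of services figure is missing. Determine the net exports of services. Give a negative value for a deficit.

526

Current account = goods balance + services balance + net primary income + net secondary income
Sum of the known components = 1112
Net exports of services = CA - (known components) = 1638 - 1112 = 526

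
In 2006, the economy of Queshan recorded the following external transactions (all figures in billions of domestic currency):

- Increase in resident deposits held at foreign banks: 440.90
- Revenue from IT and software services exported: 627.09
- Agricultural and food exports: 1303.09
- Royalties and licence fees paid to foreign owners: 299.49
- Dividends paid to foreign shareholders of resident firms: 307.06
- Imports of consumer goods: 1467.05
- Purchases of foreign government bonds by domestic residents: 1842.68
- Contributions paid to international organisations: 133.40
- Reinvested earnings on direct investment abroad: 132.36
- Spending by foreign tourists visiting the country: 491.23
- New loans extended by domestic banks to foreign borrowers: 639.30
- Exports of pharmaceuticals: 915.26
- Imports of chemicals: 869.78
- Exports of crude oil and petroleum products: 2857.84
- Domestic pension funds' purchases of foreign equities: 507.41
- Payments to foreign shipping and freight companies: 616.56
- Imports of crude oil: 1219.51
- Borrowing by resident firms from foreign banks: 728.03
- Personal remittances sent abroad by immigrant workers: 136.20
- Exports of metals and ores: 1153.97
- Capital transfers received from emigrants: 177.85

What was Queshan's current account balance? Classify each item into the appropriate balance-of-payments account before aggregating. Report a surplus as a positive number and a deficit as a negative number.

Goods: -1219.51 - 869.78 + 1153.97 - 1467.05 + 915.26 + 2857.84 + 1303.09 = 2673.82
Services: 627.09 - 616.56 + 491.23 - 299.49 = 202.27
Primary income: -307.06 + 132.36 = -174.70
Secondary income: -136.20 - 133.40 = -269.60
Current account = 2673.82 + 202.27 + (-174.70) + (-269.60) = 2431.79
(Excluded from the current account — financial account: increase in resident deposits held at foreign banks 440.90, purchases of foreign government bonds by domestic residents 1842.68, new loans extended by domestic banks to foreign borrowers 639.30, domestic pension funds' purchases of foreign equities 507.41, borrowing by resident firms from foreign banks 728.03; capital account: capital transfers received from emigrants 177.85.)

2431.79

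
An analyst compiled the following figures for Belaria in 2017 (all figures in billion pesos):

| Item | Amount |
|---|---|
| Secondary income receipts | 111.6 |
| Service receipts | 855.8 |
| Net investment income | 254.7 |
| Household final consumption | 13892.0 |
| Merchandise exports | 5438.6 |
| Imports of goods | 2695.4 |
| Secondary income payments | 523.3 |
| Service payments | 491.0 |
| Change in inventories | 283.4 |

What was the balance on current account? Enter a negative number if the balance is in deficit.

Goods balance = 5438.6 - 2695.4 = 2743.2
Services balance = 855.8 - 491.0 = 364.8
Trade balance (goods + services) = 2743.2 + 364.8 = 3108.0
Net primary income = 254.7
Net secondary income = 111.6 - 523.3 = -411.7
Current account = 3108.0 + 254.7 + (-411.7) = 2951.0

2951.0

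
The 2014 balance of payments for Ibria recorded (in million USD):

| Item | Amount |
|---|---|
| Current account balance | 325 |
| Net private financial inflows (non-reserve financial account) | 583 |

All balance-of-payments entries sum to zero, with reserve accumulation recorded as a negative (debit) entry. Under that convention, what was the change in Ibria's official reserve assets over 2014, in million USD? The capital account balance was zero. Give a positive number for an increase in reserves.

Official reserve transactions balance = -(325 + 583) = -908
An accumulation of reserves is recorded as a debit (negative entry), so the change in the stock of reserves is the negative of that balance.
Change in official reserves = -(-908) = 908

908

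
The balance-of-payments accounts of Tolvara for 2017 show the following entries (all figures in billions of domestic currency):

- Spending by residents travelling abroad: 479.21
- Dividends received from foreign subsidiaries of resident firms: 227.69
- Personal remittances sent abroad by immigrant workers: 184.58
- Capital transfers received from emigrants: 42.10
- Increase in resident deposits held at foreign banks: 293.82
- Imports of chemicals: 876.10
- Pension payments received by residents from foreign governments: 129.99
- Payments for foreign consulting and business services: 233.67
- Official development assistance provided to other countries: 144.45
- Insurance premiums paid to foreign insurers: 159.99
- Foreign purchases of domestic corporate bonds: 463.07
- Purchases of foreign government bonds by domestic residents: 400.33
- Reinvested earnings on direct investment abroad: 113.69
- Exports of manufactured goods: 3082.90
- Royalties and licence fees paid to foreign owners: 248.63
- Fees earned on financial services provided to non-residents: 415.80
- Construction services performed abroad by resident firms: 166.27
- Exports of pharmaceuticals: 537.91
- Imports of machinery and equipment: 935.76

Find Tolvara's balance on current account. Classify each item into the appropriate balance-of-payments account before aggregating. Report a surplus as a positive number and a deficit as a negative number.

1411.86

Goods: -935.76 + 3082.90 - 876.10 + 537.91 = 1808.95
Services: -159.99 - 248.63 + 415.80 - 479.21 - 233.67 + 166.27 = -539.43
Primary income: 113.69 + 227.69 = 341.38
Secondary income: 129.99 - 184.58 - 144.45 = -199.04
Current account = 1808.95 + (-539.43) + 341.38 + (-199.04) = 1411.86
(Excluded from the current account — capital account: capital transfers received from emigrants 42.10; financial account: increase in resident deposits held at foreign banks 293.82, foreign purchases of domestic corporate bonds 463.07, purchases of foreign government bonds by domestic residents 400.33.)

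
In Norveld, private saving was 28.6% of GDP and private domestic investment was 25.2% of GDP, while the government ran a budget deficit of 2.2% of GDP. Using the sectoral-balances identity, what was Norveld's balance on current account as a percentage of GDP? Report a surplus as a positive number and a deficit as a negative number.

1.2

By the sectoral-balances identity, CA = (S_private - I) + (T - G).
Private balance = 28.6 - 25.2 = 3.4
Government balance (T - G) = -2.2
CA = 3.4 + (-2.2) = 1.2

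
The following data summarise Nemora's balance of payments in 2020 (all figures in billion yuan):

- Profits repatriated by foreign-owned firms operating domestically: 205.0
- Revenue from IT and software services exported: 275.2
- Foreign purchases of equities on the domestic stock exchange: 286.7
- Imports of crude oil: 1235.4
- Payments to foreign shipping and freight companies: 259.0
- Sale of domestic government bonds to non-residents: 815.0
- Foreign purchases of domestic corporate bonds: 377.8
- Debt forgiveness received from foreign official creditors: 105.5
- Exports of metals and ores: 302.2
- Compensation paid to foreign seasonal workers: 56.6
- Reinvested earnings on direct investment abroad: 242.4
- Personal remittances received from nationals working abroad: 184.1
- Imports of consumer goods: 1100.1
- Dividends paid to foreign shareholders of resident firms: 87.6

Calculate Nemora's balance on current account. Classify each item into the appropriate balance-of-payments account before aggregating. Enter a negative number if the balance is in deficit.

Goods: -1235.4 + 302.2 - 1100.1 = -2033.3
Services: 275.2 - 259.0 = 16.2
Primary income: 242.4 - 205.0 - 56.6 - 87.6 = -106.8
Secondary income: 184.1
Current account = (-2033.3) + 16.2 + (-106.8) + 184.1 = -1939.8
(Excluded from the current account — financial account: foreign purchases of equities on the domestic stock exchange 286.7, sale of domestic government bonds to non-residents 815.0, foreign purchases of domestic corporate bonds 377.8; capital account: debt forgiveness received from foreign official creditors 105.5.)

-1939.8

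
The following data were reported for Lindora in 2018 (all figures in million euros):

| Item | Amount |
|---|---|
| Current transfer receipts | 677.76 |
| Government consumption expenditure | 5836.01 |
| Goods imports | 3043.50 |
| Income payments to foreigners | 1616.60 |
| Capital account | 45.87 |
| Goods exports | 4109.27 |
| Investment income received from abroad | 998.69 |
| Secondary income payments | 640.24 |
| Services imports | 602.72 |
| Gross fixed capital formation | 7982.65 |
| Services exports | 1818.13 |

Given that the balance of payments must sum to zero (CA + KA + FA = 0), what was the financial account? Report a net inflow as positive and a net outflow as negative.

Goods balance = 4109.27 - 3043.50 = 1065.77
Services balance = 1818.13 - 602.72 = 1215.41
Trade balance (goods + services) = 1065.77 + 1215.41 = 2281.18
Net primary income = 998.69 - 1616.60 = -617.91
Net secondary income = 677.76 - 640.24 = 37.52
Current account = 2281.18 + (-617.91) + 37.52 = 1700.79
Financial account = -(1700.79 + 45.87) = -1746.66

-1746.66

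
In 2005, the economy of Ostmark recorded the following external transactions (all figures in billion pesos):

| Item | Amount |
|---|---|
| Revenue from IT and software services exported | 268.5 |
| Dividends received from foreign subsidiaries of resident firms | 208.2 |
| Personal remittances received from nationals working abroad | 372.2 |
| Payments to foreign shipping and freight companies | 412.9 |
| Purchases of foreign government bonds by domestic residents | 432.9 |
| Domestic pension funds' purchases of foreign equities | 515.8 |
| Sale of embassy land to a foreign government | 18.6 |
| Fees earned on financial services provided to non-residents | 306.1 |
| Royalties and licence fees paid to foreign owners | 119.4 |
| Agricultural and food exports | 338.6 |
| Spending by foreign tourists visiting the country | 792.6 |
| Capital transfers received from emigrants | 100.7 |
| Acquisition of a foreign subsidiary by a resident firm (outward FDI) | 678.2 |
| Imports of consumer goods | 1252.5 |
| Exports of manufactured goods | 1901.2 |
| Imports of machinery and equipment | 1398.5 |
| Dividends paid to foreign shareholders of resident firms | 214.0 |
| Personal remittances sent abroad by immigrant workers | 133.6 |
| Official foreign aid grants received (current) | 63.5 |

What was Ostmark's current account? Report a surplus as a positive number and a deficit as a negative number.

Goods: 1901.2 + 338.6 - 1398.5 - 1252.5 = -411.2
Services: 268.5 - 119.4 + 792.6 - 412.9 + 306.1 = 834.9
Primary income: 208.2 - 214.0 = -5.8
Secondary income: 63.5 - 133.6 + 372.2 = 302.1
Current account = (-411.2) + 834.9 + (-5.8) + 302.1 = 720.0
(Excluded from the current account — financial account: purchases of foreign government bonds by domestic residents 432.9, domestic pension funds' purchases of foreign equities 515.8, acquisition of a foreign subsidiary by a resident firm (outward FDI) 678.2; capital account: sale of embassy land to a foreign government 18.6, capital transfers received from emigrants 100.7.)

720.0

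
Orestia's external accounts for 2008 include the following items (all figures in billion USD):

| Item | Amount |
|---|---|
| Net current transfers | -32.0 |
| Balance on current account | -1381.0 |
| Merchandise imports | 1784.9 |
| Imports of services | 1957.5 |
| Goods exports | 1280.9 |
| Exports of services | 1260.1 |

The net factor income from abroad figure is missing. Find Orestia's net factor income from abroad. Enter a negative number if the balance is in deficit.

-147.6

Current account = goods balance + services balance + net primary income + net secondary income
Sum of the known components = -1233.4
Net factor income from abroad = CA - (known components) = -1381.0 - (-1233.4) = -147.6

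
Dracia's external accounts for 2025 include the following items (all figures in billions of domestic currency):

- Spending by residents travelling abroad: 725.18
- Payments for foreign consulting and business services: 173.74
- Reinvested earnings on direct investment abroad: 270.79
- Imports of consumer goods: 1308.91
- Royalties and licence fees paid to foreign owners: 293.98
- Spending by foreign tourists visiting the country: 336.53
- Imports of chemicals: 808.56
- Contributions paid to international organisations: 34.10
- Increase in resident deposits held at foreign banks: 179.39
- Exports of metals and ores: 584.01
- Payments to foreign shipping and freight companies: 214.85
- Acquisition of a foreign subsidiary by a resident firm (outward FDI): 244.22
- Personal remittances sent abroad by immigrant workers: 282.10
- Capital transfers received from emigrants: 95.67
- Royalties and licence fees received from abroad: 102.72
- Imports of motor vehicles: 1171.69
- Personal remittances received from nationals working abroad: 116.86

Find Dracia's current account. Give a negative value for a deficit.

-3602.20

Goods: -1171.69 - 1308.91 + 584.01 - 808.56 = -2705.15
Services: -214.85 - 725.18 - 293.98 + 102.72 + 336.53 - 173.74 = -968.50
Primary income: 270.79
Secondary income: 116.86 - 282.10 - 34.10 = -199.34
Current account = (-2705.15) + (-968.50) + 270.79 + (-199.34) = -3602.20
(Excluded from the current account — financial account: increase in resident deposits held at foreign banks 179.39, acquisition of a foreign subsidiary by a resident firm (outward FDI) 244.22; capital account: capital transfers received from emigrants 95.67.)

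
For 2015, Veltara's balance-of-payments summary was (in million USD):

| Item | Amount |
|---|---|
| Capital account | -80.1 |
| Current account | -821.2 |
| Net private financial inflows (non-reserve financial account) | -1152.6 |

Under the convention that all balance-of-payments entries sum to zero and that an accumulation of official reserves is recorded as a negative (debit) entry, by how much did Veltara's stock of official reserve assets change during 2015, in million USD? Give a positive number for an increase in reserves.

Official reserve transactions balance = -((-821.2) + (-80.1) + (-1152.6)) = 2053.9
An accumulation of reserves is recorded as a debit (negative entry), so the change in the stock of reserves is the negative of that balance.
Change in official reserves = -(2053.9) = -2053.9

-2053.9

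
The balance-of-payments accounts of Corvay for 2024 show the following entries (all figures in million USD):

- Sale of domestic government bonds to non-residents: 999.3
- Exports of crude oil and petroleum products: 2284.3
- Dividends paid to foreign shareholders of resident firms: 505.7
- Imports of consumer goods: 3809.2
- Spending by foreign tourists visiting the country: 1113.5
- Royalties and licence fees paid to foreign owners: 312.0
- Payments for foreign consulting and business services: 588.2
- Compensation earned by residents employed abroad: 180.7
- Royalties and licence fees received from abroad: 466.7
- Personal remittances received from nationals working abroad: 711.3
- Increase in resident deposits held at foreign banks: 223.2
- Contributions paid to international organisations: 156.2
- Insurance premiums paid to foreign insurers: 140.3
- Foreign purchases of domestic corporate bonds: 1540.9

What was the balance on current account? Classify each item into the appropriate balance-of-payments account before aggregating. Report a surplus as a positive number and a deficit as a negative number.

-755.1

Goods: -3809.2 + 2284.3 = -1524.9
Services: -588.2 - 312.0 + 466.7 - 140.3 + 1113.5 = 539.7
Primary income: 180.7 - 505.7 = -325.0
Secondary income: 711.3 - 156.2 = 555.1
Current account = (-1524.9) + 539.7 + (-325.0) + 555.1 = -755.1
(Excluded from the current account — financial account: sale of domestic government bonds to non-residents 999.3, increase in resident deposits held at foreign banks 223.2, foreign purchases of domestic corporate bonds 1540.9.)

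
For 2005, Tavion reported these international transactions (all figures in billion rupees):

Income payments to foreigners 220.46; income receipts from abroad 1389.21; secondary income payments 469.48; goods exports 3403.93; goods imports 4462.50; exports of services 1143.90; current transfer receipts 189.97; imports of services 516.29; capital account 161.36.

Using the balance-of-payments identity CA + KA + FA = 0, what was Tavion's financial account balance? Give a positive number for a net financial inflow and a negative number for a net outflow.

Goods balance = 3403.93 - 4462.50 = -1058.57
Services balance = 1143.90 - 516.29 = 627.61
Trade balance (goods + services) = -1058.57 + 627.61 = -430.96
Net primary income = 1389.21 - 220.46 = 1168.75
Net secondary income = 189.97 - 469.48 = -279.51
Current account = -430.96 + 1168.75 + (-279.51) = 458.28
Financial account = -(458.28 + 161.36) = -619.64

-619.64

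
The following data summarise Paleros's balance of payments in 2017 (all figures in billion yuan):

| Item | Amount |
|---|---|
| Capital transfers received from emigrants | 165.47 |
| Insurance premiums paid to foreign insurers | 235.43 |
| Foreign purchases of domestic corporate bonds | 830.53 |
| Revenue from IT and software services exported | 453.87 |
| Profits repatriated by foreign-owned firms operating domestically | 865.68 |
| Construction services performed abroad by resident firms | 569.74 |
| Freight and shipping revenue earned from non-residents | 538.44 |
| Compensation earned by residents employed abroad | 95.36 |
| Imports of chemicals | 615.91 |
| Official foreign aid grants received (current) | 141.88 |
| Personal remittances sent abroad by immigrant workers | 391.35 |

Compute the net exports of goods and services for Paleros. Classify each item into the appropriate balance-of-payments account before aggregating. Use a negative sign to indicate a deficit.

Goods: -615.91
Services: -235.43 + 569.74 + 538.44 + 453.87 = 1326.62
Trade balance = -615.91 + 1326.62 = 710.71
(Excluded from the trade balance — capital account: capital transfers received from emigrants 165.47; financial account: foreign purchases of domestic corporate bonds 830.53; primary income: profits repatriated by foreign-owned firms operating domestically 865.68, compensation earned by residents employed abroad 95.36; secondary income: official foreign aid grants received (current) 141.88, personal remittances sent abroad by immigrant workers 391.35.)

710.71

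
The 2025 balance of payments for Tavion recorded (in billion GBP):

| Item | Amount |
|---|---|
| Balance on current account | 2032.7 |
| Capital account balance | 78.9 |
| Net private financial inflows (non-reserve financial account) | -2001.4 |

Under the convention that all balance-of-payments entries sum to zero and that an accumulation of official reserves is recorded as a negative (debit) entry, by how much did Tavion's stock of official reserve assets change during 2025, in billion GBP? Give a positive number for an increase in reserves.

Official reserve transactions balance = -(2032.7 + 78.9 + (-2001.4)) = -110.2
An accumulation of reserves is recorded as a debit (negative entry), so the change in the stock of reserves is the negative of that balance.
Change in official reserves = -(-110.2) = 110.2

110.2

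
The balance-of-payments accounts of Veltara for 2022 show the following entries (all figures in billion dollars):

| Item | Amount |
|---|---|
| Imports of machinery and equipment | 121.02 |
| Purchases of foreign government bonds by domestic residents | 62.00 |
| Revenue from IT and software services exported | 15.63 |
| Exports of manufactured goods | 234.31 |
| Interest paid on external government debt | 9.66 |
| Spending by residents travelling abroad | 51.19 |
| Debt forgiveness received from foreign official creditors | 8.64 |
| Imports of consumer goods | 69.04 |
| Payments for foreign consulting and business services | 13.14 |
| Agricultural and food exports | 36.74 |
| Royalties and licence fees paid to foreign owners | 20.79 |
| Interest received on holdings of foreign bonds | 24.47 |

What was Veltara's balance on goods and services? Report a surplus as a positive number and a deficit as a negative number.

Goods: 234.31 - 69.04 + 36.74 - 121.02 = 80.99
Services: -13.14 + 15.63 - 20.79 - 51.19 = -69.49
Trade balance = 80.99 + (-69.49) = 11.50
(Excluded from the trade balance — financial account: purchases of foreign government bonds by domestic residents 62.00; primary income: interest paid on external government debt 9.66, interest received on holdings of foreign bonds 24.47; capital account: debt forgiveness received from foreign official creditors 8.64.)

11.50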